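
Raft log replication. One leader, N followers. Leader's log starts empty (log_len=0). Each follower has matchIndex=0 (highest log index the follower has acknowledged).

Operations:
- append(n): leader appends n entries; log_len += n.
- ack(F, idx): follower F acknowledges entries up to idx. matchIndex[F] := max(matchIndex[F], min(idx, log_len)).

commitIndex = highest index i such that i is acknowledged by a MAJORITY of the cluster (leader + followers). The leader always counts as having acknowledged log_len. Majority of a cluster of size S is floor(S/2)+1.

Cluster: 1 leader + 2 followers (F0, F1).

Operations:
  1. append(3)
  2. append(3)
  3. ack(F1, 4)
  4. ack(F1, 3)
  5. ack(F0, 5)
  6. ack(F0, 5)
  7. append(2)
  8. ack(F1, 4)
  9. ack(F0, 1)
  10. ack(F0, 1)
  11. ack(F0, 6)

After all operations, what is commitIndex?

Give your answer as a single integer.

Answer: 6

Derivation:
Op 1: append 3 -> log_len=3
Op 2: append 3 -> log_len=6
Op 3: F1 acks idx 4 -> match: F0=0 F1=4; commitIndex=4
Op 4: F1 acks idx 3 -> match: F0=0 F1=4; commitIndex=4
Op 5: F0 acks idx 5 -> match: F0=5 F1=4; commitIndex=5
Op 6: F0 acks idx 5 -> match: F0=5 F1=4; commitIndex=5
Op 7: append 2 -> log_len=8
Op 8: F1 acks idx 4 -> match: F0=5 F1=4; commitIndex=5
Op 9: F0 acks idx 1 -> match: F0=5 F1=4; commitIndex=5
Op 10: F0 acks idx 1 -> match: F0=5 F1=4; commitIndex=5
Op 11: F0 acks idx 6 -> match: F0=6 F1=4; commitIndex=6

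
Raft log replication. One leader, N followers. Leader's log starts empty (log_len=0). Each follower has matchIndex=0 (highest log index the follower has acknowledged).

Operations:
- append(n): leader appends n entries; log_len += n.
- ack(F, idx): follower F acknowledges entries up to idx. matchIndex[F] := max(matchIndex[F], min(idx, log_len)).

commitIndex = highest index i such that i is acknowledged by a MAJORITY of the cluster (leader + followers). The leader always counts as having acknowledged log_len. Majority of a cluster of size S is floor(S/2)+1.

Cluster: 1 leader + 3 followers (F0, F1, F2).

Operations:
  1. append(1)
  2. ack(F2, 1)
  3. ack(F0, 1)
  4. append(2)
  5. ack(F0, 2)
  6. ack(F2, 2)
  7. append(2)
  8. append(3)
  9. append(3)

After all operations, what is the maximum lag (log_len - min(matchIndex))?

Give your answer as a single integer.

Op 1: append 1 -> log_len=1
Op 2: F2 acks idx 1 -> match: F0=0 F1=0 F2=1; commitIndex=0
Op 3: F0 acks idx 1 -> match: F0=1 F1=0 F2=1; commitIndex=1
Op 4: append 2 -> log_len=3
Op 5: F0 acks idx 2 -> match: F0=2 F1=0 F2=1; commitIndex=1
Op 6: F2 acks idx 2 -> match: F0=2 F1=0 F2=2; commitIndex=2
Op 7: append 2 -> log_len=5
Op 8: append 3 -> log_len=8
Op 9: append 3 -> log_len=11

Answer: 11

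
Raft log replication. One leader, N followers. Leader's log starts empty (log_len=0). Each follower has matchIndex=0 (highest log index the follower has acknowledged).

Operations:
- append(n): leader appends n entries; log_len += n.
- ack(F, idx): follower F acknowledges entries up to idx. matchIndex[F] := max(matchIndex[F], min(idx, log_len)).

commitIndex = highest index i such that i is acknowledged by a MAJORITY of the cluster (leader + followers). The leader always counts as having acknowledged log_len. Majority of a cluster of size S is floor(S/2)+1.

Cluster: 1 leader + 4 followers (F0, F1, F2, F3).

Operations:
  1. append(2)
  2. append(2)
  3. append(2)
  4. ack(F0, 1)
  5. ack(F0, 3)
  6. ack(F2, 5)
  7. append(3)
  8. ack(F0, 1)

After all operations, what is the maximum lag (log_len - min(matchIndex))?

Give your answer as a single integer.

Op 1: append 2 -> log_len=2
Op 2: append 2 -> log_len=4
Op 3: append 2 -> log_len=6
Op 4: F0 acks idx 1 -> match: F0=1 F1=0 F2=0 F3=0; commitIndex=0
Op 5: F0 acks idx 3 -> match: F0=3 F1=0 F2=0 F3=0; commitIndex=0
Op 6: F2 acks idx 5 -> match: F0=3 F1=0 F2=5 F3=0; commitIndex=3
Op 7: append 3 -> log_len=9
Op 8: F0 acks idx 1 -> match: F0=3 F1=0 F2=5 F3=0; commitIndex=3

Answer: 9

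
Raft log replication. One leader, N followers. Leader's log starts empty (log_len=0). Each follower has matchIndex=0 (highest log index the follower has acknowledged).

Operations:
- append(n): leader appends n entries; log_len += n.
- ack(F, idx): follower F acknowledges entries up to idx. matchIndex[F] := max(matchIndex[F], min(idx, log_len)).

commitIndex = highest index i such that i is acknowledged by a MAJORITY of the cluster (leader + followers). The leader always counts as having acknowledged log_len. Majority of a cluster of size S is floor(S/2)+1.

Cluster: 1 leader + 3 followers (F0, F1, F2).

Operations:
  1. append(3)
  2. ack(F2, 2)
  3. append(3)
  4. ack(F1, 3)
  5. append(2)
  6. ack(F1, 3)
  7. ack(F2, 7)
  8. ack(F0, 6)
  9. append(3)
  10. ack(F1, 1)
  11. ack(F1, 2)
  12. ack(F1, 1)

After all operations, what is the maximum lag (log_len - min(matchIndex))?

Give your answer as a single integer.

Op 1: append 3 -> log_len=3
Op 2: F2 acks idx 2 -> match: F0=0 F1=0 F2=2; commitIndex=0
Op 3: append 3 -> log_len=6
Op 4: F1 acks idx 3 -> match: F0=0 F1=3 F2=2; commitIndex=2
Op 5: append 2 -> log_len=8
Op 6: F1 acks idx 3 -> match: F0=0 F1=3 F2=2; commitIndex=2
Op 7: F2 acks idx 7 -> match: F0=0 F1=3 F2=7; commitIndex=3
Op 8: F0 acks idx 6 -> match: F0=6 F1=3 F2=7; commitIndex=6
Op 9: append 3 -> log_len=11
Op 10: F1 acks idx 1 -> match: F0=6 F1=3 F2=7; commitIndex=6
Op 11: F1 acks idx 2 -> match: F0=6 F1=3 F2=7; commitIndex=6
Op 12: F1 acks idx 1 -> match: F0=6 F1=3 F2=7; commitIndex=6

Answer: 8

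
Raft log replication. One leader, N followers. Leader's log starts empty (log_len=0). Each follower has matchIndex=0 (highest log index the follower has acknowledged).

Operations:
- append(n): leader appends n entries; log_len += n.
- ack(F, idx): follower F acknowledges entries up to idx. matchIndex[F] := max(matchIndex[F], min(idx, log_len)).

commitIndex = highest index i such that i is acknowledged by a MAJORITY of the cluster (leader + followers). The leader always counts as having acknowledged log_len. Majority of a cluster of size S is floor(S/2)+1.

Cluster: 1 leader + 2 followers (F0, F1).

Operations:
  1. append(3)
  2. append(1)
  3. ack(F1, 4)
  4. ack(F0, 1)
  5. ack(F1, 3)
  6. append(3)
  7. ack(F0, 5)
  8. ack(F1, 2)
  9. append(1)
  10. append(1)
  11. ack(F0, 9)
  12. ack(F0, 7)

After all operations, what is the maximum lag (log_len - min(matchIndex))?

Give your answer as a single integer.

Op 1: append 3 -> log_len=3
Op 2: append 1 -> log_len=4
Op 3: F1 acks idx 4 -> match: F0=0 F1=4; commitIndex=4
Op 4: F0 acks idx 1 -> match: F0=1 F1=4; commitIndex=4
Op 5: F1 acks idx 3 -> match: F0=1 F1=4; commitIndex=4
Op 6: append 3 -> log_len=7
Op 7: F0 acks idx 5 -> match: F0=5 F1=4; commitIndex=5
Op 8: F1 acks idx 2 -> match: F0=5 F1=4; commitIndex=5
Op 9: append 1 -> log_len=8
Op 10: append 1 -> log_len=9
Op 11: F0 acks idx 9 -> match: F0=9 F1=4; commitIndex=9
Op 12: F0 acks idx 7 -> match: F0=9 F1=4; commitIndex=9

Answer: 5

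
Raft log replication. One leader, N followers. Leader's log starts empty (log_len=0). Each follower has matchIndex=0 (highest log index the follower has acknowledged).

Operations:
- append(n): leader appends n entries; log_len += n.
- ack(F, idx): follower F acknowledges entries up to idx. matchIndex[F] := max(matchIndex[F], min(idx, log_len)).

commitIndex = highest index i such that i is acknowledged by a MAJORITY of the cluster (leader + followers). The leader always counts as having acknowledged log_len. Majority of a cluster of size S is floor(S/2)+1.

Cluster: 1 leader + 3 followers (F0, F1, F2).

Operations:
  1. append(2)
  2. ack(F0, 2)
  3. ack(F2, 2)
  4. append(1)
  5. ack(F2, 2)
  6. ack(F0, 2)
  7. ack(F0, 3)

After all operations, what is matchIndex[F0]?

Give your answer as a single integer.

Op 1: append 2 -> log_len=2
Op 2: F0 acks idx 2 -> match: F0=2 F1=0 F2=0; commitIndex=0
Op 3: F2 acks idx 2 -> match: F0=2 F1=0 F2=2; commitIndex=2
Op 4: append 1 -> log_len=3
Op 5: F2 acks idx 2 -> match: F0=2 F1=0 F2=2; commitIndex=2
Op 6: F0 acks idx 2 -> match: F0=2 F1=0 F2=2; commitIndex=2
Op 7: F0 acks idx 3 -> match: F0=3 F1=0 F2=2; commitIndex=2

Answer: 3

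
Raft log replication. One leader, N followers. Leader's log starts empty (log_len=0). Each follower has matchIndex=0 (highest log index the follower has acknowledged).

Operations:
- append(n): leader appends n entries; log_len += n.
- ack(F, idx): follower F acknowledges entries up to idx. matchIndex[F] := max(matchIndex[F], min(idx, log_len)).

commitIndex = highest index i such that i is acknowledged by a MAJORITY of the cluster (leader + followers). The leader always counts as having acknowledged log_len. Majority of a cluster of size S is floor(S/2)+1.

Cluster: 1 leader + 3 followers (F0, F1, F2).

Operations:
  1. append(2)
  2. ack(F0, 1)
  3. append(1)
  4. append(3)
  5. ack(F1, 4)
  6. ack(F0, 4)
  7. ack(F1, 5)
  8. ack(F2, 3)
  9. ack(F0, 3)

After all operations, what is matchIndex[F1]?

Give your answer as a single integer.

Op 1: append 2 -> log_len=2
Op 2: F0 acks idx 1 -> match: F0=1 F1=0 F2=0; commitIndex=0
Op 3: append 1 -> log_len=3
Op 4: append 3 -> log_len=6
Op 5: F1 acks idx 4 -> match: F0=1 F1=4 F2=0; commitIndex=1
Op 6: F0 acks idx 4 -> match: F0=4 F1=4 F2=0; commitIndex=4
Op 7: F1 acks idx 5 -> match: F0=4 F1=5 F2=0; commitIndex=4
Op 8: F2 acks idx 3 -> match: F0=4 F1=5 F2=3; commitIndex=4
Op 9: F0 acks idx 3 -> match: F0=4 F1=5 F2=3; commitIndex=4

Answer: 5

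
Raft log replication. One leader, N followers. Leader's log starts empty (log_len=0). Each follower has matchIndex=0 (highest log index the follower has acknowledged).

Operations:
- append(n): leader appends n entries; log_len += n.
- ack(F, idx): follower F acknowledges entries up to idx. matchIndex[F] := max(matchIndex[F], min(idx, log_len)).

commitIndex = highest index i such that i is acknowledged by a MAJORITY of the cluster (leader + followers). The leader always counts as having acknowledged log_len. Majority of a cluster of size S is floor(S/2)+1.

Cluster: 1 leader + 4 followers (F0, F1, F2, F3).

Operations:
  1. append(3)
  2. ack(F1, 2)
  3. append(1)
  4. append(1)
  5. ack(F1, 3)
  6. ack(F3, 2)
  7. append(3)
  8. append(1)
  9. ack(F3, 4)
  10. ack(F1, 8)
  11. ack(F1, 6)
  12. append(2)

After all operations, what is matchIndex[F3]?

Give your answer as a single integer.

Op 1: append 3 -> log_len=3
Op 2: F1 acks idx 2 -> match: F0=0 F1=2 F2=0 F3=0; commitIndex=0
Op 3: append 1 -> log_len=4
Op 4: append 1 -> log_len=5
Op 5: F1 acks idx 3 -> match: F0=0 F1=3 F2=0 F3=0; commitIndex=0
Op 6: F3 acks idx 2 -> match: F0=0 F1=3 F2=0 F3=2; commitIndex=2
Op 7: append 3 -> log_len=8
Op 8: append 1 -> log_len=9
Op 9: F3 acks idx 4 -> match: F0=0 F1=3 F2=0 F3=4; commitIndex=3
Op 10: F1 acks idx 8 -> match: F0=0 F1=8 F2=0 F3=4; commitIndex=4
Op 11: F1 acks idx 6 -> match: F0=0 F1=8 F2=0 F3=4; commitIndex=4
Op 12: append 2 -> log_len=11

Answer: 4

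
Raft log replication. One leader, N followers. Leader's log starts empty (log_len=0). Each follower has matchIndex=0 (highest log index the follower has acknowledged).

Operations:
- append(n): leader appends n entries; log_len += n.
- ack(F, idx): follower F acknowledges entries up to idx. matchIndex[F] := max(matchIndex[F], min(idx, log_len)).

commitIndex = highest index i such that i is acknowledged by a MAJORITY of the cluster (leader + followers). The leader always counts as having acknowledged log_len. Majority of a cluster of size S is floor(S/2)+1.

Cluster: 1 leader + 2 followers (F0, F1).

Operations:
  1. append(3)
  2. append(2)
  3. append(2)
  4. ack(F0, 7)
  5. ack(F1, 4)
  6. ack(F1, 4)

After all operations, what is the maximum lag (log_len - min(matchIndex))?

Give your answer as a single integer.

Answer: 3

Derivation:
Op 1: append 3 -> log_len=3
Op 2: append 2 -> log_len=5
Op 3: append 2 -> log_len=7
Op 4: F0 acks idx 7 -> match: F0=7 F1=0; commitIndex=7
Op 5: F1 acks idx 4 -> match: F0=7 F1=4; commitIndex=7
Op 6: F1 acks idx 4 -> match: F0=7 F1=4; commitIndex=7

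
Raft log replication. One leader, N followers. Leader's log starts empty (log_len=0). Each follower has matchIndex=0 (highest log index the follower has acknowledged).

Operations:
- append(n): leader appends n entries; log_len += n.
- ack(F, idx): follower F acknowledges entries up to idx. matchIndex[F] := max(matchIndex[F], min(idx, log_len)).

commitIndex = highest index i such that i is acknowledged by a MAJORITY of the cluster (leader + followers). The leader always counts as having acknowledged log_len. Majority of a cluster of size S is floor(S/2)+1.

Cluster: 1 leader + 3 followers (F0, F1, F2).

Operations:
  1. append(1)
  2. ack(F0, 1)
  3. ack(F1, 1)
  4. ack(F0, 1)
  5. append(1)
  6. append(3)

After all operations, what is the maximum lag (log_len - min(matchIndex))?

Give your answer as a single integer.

Answer: 5

Derivation:
Op 1: append 1 -> log_len=1
Op 2: F0 acks idx 1 -> match: F0=1 F1=0 F2=0; commitIndex=0
Op 3: F1 acks idx 1 -> match: F0=1 F1=1 F2=0; commitIndex=1
Op 4: F0 acks idx 1 -> match: F0=1 F1=1 F2=0; commitIndex=1
Op 5: append 1 -> log_len=2
Op 6: append 3 -> log_len=5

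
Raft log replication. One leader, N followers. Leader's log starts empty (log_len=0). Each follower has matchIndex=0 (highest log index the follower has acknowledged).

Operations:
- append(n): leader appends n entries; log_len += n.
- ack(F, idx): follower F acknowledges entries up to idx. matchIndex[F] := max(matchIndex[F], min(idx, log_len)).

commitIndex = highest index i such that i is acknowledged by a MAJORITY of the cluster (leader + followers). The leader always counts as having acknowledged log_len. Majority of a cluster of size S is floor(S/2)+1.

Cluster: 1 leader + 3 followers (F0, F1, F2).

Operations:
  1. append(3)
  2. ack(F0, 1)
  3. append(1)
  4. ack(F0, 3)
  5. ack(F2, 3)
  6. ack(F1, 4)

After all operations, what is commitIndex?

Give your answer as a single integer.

Op 1: append 3 -> log_len=3
Op 2: F0 acks idx 1 -> match: F0=1 F1=0 F2=0; commitIndex=0
Op 3: append 1 -> log_len=4
Op 4: F0 acks idx 3 -> match: F0=3 F1=0 F2=0; commitIndex=0
Op 5: F2 acks idx 3 -> match: F0=3 F1=0 F2=3; commitIndex=3
Op 6: F1 acks idx 4 -> match: F0=3 F1=4 F2=3; commitIndex=3

Answer: 3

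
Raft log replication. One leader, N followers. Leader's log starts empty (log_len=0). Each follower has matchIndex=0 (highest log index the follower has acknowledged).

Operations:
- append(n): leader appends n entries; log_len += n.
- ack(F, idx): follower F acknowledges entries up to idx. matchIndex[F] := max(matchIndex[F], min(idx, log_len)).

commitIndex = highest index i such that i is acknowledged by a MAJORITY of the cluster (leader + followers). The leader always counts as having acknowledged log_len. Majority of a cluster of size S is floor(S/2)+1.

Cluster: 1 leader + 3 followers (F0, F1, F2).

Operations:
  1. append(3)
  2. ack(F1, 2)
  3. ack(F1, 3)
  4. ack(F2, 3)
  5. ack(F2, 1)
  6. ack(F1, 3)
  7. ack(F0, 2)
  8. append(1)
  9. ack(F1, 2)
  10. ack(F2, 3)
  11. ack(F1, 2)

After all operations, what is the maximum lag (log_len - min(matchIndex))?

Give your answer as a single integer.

Answer: 2

Derivation:
Op 1: append 3 -> log_len=3
Op 2: F1 acks idx 2 -> match: F0=0 F1=2 F2=0; commitIndex=0
Op 3: F1 acks idx 3 -> match: F0=0 F1=3 F2=0; commitIndex=0
Op 4: F2 acks idx 3 -> match: F0=0 F1=3 F2=3; commitIndex=3
Op 5: F2 acks idx 1 -> match: F0=0 F1=3 F2=3; commitIndex=3
Op 6: F1 acks idx 3 -> match: F0=0 F1=3 F2=3; commitIndex=3
Op 7: F0 acks idx 2 -> match: F0=2 F1=3 F2=3; commitIndex=3
Op 8: append 1 -> log_len=4
Op 9: F1 acks idx 2 -> match: F0=2 F1=3 F2=3; commitIndex=3
Op 10: F2 acks idx 3 -> match: F0=2 F1=3 F2=3; commitIndex=3
Op 11: F1 acks idx 2 -> match: F0=2 F1=3 F2=3; commitIndex=3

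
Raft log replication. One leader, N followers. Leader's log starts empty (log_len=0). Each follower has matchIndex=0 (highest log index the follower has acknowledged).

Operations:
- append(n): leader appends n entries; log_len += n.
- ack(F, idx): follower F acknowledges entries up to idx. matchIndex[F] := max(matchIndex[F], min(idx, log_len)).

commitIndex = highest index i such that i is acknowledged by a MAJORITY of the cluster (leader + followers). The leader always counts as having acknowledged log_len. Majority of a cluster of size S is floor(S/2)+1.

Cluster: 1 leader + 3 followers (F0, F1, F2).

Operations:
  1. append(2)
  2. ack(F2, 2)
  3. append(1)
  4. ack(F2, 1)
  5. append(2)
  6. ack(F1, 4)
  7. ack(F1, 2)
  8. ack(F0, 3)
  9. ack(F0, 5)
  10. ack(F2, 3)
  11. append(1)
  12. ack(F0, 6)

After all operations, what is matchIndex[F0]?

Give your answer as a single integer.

Answer: 6

Derivation:
Op 1: append 2 -> log_len=2
Op 2: F2 acks idx 2 -> match: F0=0 F1=0 F2=2; commitIndex=0
Op 3: append 1 -> log_len=3
Op 4: F2 acks idx 1 -> match: F0=0 F1=0 F2=2; commitIndex=0
Op 5: append 2 -> log_len=5
Op 6: F1 acks idx 4 -> match: F0=0 F1=4 F2=2; commitIndex=2
Op 7: F1 acks idx 2 -> match: F0=0 F1=4 F2=2; commitIndex=2
Op 8: F0 acks idx 3 -> match: F0=3 F1=4 F2=2; commitIndex=3
Op 9: F0 acks idx 5 -> match: F0=5 F1=4 F2=2; commitIndex=4
Op 10: F2 acks idx 3 -> match: F0=5 F1=4 F2=3; commitIndex=4
Op 11: append 1 -> log_len=6
Op 12: F0 acks idx 6 -> match: F0=6 F1=4 F2=3; commitIndex=4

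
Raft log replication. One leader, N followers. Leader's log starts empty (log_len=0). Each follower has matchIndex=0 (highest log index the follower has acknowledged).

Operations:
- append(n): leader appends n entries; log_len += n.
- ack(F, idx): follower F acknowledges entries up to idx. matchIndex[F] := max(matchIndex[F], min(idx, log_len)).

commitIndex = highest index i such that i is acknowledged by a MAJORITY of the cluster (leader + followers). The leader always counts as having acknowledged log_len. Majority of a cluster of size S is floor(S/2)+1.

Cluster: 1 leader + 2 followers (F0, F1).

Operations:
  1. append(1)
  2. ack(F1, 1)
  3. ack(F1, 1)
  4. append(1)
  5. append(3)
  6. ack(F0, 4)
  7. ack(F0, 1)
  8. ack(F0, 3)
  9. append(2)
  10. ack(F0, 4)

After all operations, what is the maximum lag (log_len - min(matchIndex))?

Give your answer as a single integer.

Op 1: append 1 -> log_len=1
Op 2: F1 acks idx 1 -> match: F0=0 F1=1; commitIndex=1
Op 3: F1 acks idx 1 -> match: F0=0 F1=1; commitIndex=1
Op 4: append 1 -> log_len=2
Op 5: append 3 -> log_len=5
Op 6: F0 acks idx 4 -> match: F0=4 F1=1; commitIndex=4
Op 7: F0 acks idx 1 -> match: F0=4 F1=1; commitIndex=4
Op 8: F0 acks idx 3 -> match: F0=4 F1=1; commitIndex=4
Op 9: append 2 -> log_len=7
Op 10: F0 acks idx 4 -> match: F0=4 F1=1; commitIndex=4

Answer: 6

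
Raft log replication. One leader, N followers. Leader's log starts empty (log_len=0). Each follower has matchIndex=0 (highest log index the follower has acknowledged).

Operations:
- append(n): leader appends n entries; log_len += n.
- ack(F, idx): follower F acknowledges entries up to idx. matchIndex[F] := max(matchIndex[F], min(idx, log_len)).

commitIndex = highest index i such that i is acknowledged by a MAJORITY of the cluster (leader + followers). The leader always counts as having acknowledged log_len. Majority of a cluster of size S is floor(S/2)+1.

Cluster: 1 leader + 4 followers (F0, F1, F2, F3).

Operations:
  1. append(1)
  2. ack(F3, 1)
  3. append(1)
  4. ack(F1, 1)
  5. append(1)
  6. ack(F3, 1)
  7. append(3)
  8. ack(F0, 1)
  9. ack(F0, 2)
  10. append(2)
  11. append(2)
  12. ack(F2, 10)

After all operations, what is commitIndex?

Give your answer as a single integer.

Answer: 2

Derivation:
Op 1: append 1 -> log_len=1
Op 2: F3 acks idx 1 -> match: F0=0 F1=0 F2=0 F3=1; commitIndex=0
Op 3: append 1 -> log_len=2
Op 4: F1 acks idx 1 -> match: F0=0 F1=1 F2=0 F3=1; commitIndex=1
Op 5: append 1 -> log_len=3
Op 6: F3 acks idx 1 -> match: F0=0 F1=1 F2=0 F3=1; commitIndex=1
Op 7: append 3 -> log_len=6
Op 8: F0 acks idx 1 -> match: F0=1 F1=1 F2=0 F3=1; commitIndex=1
Op 9: F0 acks idx 2 -> match: F0=2 F1=1 F2=0 F3=1; commitIndex=1
Op 10: append 2 -> log_len=8
Op 11: append 2 -> log_len=10
Op 12: F2 acks idx 10 -> match: F0=2 F1=1 F2=10 F3=1; commitIndex=2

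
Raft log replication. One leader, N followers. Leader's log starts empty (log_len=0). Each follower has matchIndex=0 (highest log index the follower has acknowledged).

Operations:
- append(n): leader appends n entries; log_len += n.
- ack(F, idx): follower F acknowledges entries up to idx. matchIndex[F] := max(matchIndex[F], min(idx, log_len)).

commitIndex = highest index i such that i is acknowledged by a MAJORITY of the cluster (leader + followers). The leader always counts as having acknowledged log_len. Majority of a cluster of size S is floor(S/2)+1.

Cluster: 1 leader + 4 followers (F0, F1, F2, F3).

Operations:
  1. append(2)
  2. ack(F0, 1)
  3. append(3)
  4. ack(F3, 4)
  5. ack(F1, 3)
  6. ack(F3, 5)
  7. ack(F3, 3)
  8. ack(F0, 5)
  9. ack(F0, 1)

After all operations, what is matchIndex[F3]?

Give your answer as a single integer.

Op 1: append 2 -> log_len=2
Op 2: F0 acks idx 1 -> match: F0=1 F1=0 F2=0 F3=0; commitIndex=0
Op 3: append 3 -> log_len=5
Op 4: F3 acks idx 4 -> match: F0=1 F1=0 F2=0 F3=4; commitIndex=1
Op 5: F1 acks idx 3 -> match: F0=1 F1=3 F2=0 F3=4; commitIndex=3
Op 6: F3 acks idx 5 -> match: F0=1 F1=3 F2=0 F3=5; commitIndex=3
Op 7: F3 acks idx 3 -> match: F0=1 F1=3 F2=0 F3=5; commitIndex=3
Op 8: F0 acks idx 5 -> match: F0=5 F1=3 F2=0 F3=5; commitIndex=5
Op 9: F0 acks idx 1 -> match: F0=5 F1=3 F2=0 F3=5; commitIndex=5

Answer: 5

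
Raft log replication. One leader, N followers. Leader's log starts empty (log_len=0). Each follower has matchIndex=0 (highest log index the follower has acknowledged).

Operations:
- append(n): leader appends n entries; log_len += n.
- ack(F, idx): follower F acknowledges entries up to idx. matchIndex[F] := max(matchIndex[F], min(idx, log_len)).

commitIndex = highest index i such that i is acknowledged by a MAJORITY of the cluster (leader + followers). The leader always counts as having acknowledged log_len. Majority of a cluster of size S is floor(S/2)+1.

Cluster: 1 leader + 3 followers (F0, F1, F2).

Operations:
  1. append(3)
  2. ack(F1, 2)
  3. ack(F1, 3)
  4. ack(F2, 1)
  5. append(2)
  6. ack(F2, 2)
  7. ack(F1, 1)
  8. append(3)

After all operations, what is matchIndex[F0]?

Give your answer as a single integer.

Op 1: append 3 -> log_len=3
Op 2: F1 acks idx 2 -> match: F0=0 F1=2 F2=0; commitIndex=0
Op 3: F1 acks idx 3 -> match: F0=0 F1=3 F2=0; commitIndex=0
Op 4: F2 acks idx 1 -> match: F0=0 F1=3 F2=1; commitIndex=1
Op 5: append 2 -> log_len=5
Op 6: F2 acks idx 2 -> match: F0=0 F1=3 F2=2; commitIndex=2
Op 7: F1 acks idx 1 -> match: F0=0 F1=3 F2=2; commitIndex=2
Op 8: append 3 -> log_len=8

Answer: 0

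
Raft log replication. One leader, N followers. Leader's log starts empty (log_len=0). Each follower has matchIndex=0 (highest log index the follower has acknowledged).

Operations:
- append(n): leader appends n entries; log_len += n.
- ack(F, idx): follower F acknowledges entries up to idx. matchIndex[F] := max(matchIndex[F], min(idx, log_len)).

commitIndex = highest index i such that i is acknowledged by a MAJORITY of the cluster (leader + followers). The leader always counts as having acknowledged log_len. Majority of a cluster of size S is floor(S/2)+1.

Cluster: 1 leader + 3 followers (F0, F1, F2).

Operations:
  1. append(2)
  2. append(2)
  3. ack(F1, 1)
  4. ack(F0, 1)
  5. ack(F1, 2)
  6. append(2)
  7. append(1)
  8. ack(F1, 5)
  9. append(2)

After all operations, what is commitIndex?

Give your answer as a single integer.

Answer: 1

Derivation:
Op 1: append 2 -> log_len=2
Op 2: append 2 -> log_len=4
Op 3: F1 acks idx 1 -> match: F0=0 F1=1 F2=0; commitIndex=0
Op 4: F0 acks idx 1 -> match: F0=1 F1=1 F2=0; commitIndex=1
Op 5: F1 acks idx 2 -> match: F0=1 F1=2 F2=0; commitIndex=1
Op 6: append 2 -> log_len=6
Op 7: append 1 -> log_len=7
Op 8: F1 acks idx 5 -> match: F0=1 F1=5 F2=0; commitIndex=1
Op 9: append 2 -> log_len=9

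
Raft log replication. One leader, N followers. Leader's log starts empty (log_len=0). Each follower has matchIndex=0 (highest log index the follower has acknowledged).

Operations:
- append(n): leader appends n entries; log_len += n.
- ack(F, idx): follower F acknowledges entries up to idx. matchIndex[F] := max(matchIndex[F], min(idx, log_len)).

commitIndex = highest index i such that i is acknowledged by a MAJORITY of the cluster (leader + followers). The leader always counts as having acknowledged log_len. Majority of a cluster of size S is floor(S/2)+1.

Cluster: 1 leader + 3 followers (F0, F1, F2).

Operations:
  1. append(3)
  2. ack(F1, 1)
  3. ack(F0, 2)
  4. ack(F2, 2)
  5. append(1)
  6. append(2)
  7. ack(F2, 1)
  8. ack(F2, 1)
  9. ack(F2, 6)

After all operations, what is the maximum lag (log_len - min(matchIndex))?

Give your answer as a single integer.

Answer: 5

Derivation:
Op 1: append 3 -> log_len=3
Op 2: F1 acks idx 1 -> match: F0=0 F1=1 F2=0; commitIndex=0
Op 3: F0 acks idx 2 -> match: F0=2 F1=1 F2=0; commitIndex=1
Op 4: F2 acks idx 2 -> match: F0=2 F1=1 F2=2; commitIndex=2
Op 5: append 1 -> log_len=4
Op 6: append 2 -> log_len=6
Op 7: F2 acks idx 1 -> match: F0=2 F1=1 F2=2; commitIndex=2
Op 8: F2 acks idx 1 -> match: F0=2 F1=1 F2=2; commitIndex=2
Op 9: F2 acks idx 6 -> match: F0=2 F1=1 F2=6; commitIndex=2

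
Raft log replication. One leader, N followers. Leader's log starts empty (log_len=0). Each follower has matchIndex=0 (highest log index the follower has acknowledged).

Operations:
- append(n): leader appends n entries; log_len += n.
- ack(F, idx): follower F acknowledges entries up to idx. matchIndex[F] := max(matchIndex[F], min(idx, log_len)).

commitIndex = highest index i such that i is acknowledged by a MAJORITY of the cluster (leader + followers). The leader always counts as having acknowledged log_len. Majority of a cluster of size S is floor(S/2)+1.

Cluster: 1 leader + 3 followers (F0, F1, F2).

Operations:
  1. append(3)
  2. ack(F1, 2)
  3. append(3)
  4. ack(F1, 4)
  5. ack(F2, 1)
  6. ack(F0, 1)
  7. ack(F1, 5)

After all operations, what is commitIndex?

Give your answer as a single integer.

Op 1: append 3 -> log_len=3
Op 2: F1 acks idx 2 -> match: F0=0 F1=2 F2=0; commitIndex=0
Op 3: append 3 -> log_len=6
Op 4: F1 acks idx 4 -> match: F0=0 F1=4 F2=0; commitIndex=0
Op 5: F2 acks idx 1 -> match: F0=0 F1=4 F2=1; commitIndex=1
Op 6: F0 acks idx 1 -> match: F0=1 F1=4 F2=1; commitIndex=1
Op 7: F1 acks idx 5 -> match: F0=1 F1=5 F2=1; commitIndex=1

Answer: 1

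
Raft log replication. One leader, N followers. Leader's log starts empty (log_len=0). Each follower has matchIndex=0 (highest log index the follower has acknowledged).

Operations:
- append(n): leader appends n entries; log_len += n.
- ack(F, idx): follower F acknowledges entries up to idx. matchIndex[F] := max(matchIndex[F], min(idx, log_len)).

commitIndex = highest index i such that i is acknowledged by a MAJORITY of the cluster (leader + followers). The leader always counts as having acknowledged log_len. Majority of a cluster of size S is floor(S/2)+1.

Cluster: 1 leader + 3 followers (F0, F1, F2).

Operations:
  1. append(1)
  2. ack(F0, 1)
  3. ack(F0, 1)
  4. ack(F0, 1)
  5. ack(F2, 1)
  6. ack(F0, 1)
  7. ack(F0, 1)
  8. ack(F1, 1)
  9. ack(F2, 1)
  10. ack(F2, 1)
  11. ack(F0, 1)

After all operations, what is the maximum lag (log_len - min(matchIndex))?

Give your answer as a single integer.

Op 1: append 1 -> log_len=1
Op 2: F0 acks idx 1 -> match: F0=1 F1=0 F2=0; commitIndex=0
Op 3: F0 acks idx 1 -> match: F0=1 F1=0 F2=0; commitIndex=0
Op 4: F0 acks idx 1 -> match: F0=1 F1=0 F2=0; commitIndex=0
Op 5: F2 acks idx 1 -> match: F0=1 F1=0 F2=1; commitIndex=1
Op 6: F0 acks idx 1 -> match: F0=1 F1=0 F2=1; commitIndex=1
Op 7: F0 acks idx 1 -> match: F0=1 F1=0 F2=1; commitIndex=1
Op 8: F1 acks idx 1 -> match: F0=1 F1=1 F2=1; commitIndex=1
Op 9: F2 acks idx 1 -> match: F0=1 F1=1 F2=1; commitIndex=1
Op 10: F2 acks idx 1 -> match: F0=1 F1=1 F2=1; commitIndex=1
Op 11: F0 acks idx 1 -> match: F0=1 F1=1 F2=1; commitIndex=1

Answer: 0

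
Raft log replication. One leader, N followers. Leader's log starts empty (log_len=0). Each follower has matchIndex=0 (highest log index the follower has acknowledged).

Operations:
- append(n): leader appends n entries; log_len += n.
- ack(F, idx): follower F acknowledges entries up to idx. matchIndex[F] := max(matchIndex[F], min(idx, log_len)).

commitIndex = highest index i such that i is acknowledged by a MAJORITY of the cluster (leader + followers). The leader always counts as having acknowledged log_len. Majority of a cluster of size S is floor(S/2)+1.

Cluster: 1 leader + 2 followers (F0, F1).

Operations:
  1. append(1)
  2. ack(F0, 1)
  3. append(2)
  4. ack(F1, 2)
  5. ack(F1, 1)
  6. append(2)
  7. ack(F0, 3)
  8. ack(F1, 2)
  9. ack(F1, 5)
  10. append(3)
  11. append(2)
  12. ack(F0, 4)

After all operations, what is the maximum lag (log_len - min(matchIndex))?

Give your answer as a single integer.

Op 1: append 1 -> log_len=1
Op 2: F0 acks idx 1 -> match: F0=1 F1=0; commitIndex=1
Op 3: append 2 -> log_len=3
Op 4: F1 acks idx 2 -> match: F0=1 F1=2; commitIndex=2
Op 5: F1 acks idx 1 -> match: F0=1 F1=2; commitIndex=2
Op 6: append 2 -> log_len=5
Op 7: F0 acks idx 3 -> match: F0=3 F1=2; commitIndex=3
Op 8: F1 acks idx 2 -> match: F0=3 F1=2; commitIndex=3
Op 9: F1 acks idx 5 -> match: F0=3 F1=5; commitIndex=5
Op 10: append 3 -> log_len=8
Op 11: append 2 -> log_len=10
Op 12: F0 acks idx 4 -> match: F0=4 F1=5; commitIndex=5

Answer: 6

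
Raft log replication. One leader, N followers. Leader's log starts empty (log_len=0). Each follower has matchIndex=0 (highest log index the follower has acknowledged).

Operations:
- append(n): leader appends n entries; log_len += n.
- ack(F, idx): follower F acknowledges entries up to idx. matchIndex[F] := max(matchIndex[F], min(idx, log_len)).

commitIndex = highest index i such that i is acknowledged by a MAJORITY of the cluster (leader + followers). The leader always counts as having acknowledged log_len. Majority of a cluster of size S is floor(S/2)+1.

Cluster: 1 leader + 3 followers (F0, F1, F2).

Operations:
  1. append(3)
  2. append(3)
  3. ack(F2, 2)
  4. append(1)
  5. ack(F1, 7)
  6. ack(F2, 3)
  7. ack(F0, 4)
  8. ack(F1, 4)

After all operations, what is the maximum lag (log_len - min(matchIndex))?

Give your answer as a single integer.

Op 1: append 3 -> log_len=3
Op 2: append 3 -> log_len=6
Op 3: F2 acks idx 2 -> match: F0=0 F1=0 F2=2; commitIndex=0
Op 4: append 1 -> log_len=7
Op 5: F1 acks idx 7 -> match: F0=0 F1=7 F2=2; commitIndex=2
Op 6: F2 acks idx 3 -> match: F0=0 F1=7 F2=3; commitIndex=3
Op 7: F0 acks idx 4 -> match: F0=4 F1=7 F2=3; commitIndex=4
Op 8: F1 acks idx 4 -> match: F0=4 F1=7 F2=3; commitIndex=4

Answer: 4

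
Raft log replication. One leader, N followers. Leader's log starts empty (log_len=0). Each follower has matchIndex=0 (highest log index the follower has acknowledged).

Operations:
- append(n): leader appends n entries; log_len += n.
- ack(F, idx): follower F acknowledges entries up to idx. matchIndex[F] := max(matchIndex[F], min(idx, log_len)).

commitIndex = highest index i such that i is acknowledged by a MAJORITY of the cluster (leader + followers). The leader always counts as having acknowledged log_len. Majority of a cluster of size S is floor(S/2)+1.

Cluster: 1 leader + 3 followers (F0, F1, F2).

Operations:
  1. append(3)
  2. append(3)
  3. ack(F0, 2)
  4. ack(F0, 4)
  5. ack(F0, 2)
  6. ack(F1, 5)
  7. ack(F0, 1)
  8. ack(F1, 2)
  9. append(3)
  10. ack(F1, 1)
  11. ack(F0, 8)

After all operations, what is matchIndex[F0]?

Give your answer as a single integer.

Op 1: append 3 -> log_len=3
Op 2: append 3 -> log_len=6
Op 3: F0 acks idx 2 -> match: F0=2 F1=0 F2=0; commitIndex=0
Op 4: F0 acks idx 4 -> match: F0=4 F1=0 F2=0; commitIndex=0
Op 5: F0 acks idx 2 -> match: F0=4 F1=0 F2=0; commitIndex=0
Op 6: F1 acks idx 5 -> match: F0=4 F1=5 F2=0; commitIndex=4
Op 7: F0 acks idx 1 -> match: F0=4 F1=5 F2=0; commitIndex=4
Op 8: F1 acks idx 2 -> match: F0=4 F1=5 F2=0; commitIndex=4
Op 9: append 3 -> log_len=9
Op 10: F1 acks idx 1 -> match: F0=4 F1=5 F2=0; commitIndex=4
Op 11: F0 acks idx 8 -> match: F0=8 F1=5 F2=0; commitIndex=5

Answer: 8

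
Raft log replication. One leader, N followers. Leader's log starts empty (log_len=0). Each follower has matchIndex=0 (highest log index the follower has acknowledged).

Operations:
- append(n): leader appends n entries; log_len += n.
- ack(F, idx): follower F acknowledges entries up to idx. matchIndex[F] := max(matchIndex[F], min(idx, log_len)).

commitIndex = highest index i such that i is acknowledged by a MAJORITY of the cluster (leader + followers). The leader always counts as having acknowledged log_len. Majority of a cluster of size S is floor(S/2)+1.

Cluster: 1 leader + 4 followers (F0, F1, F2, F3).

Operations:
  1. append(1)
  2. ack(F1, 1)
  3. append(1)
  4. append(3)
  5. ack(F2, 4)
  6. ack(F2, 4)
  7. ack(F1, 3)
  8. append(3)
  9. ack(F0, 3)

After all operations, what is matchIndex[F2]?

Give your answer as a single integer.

Answer: 4

Derivation:
Op 1: append 1 -> log_len=1
Op 2: F1 acks idx 1 -> match: F0=0 F1=1 F2=0 F3=0; commitIndex=0
Op 3: append 1 -> log_len=2
Op 4: append 3 -> log_len=5
Op 5: F2 acks idx 4 -> match: F0=0 F1=1 F2=4 F3=0; commitIndex=1
Op 6: F2 acks idx 4 -> match: F0=0 F1=1 F2=4 F3=0; commitIndex=1
Op 7: F1 acks idx 3 -> match: F0=0 F1=3 F2=4 F3=0; commitIndex=3
Op 8: append 3 -> log_len=8
Op 9: F0 acks idx 3 -> match: F0=3 F1=3 F2=4 F3=0; commitIndex=3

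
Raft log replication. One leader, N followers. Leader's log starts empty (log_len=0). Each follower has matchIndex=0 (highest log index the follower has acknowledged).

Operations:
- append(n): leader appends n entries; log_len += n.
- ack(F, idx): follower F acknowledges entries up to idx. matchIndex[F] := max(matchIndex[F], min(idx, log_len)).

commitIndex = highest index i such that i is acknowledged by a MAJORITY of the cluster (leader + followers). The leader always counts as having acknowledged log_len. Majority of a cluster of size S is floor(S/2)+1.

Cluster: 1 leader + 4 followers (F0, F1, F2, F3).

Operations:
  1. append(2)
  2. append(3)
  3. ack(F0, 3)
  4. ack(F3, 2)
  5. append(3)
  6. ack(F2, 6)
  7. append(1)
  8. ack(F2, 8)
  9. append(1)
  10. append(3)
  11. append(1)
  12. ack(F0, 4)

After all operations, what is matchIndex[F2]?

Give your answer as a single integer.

Op 1: append 2 -> log_len=2
Op 2: append 3 -> log_len=5
Op 3: F0 acks idx 3 -> match: F0=3 F1=0 F2=0 F3=0; commitIndex=0
Op 4: F3 acks idx 2 -> match: F0=3 F1=0 F2=0 F3=2; commitIndex=2
Op 5: append 3 -> log_len=8
Op 6: F2 acks idx 6 -> match: F0=3 F1=0 F2=6 F3=2; commitIndex=3
Op 7: append 1 -> log_len=9
Op 8: F2 acks idx 8 -> match: F0=3 F1=0 F2=8 F3=2; commitIndex=3
Op 9: append 1 -> log_len=10
Op 10: append 3 -> log_len=13
Op 11: append 1 -> log_len=14
Op 12: F0 acks idx 4 -> match: F0=4 F1=0 F2=8 F3=2; commitIndex=4

Answer: 8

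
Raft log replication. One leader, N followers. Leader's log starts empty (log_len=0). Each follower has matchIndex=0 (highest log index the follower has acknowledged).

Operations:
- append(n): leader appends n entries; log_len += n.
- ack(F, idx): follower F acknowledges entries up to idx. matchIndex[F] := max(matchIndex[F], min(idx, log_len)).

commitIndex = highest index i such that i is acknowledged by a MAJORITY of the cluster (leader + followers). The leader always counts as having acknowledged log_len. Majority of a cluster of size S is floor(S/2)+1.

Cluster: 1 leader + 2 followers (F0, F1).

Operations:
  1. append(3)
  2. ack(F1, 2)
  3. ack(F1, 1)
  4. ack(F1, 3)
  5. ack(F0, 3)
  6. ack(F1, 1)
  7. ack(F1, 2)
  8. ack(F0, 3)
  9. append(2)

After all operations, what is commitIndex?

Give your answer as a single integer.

Op 1: append 3 -> log_len=3
Op 2: F1 acks idx 2 -> match: F0=0 F1=2; commitIndex=2
Op 3: F1 acks idx 1 -> match: F0=0 F1=2; commitIndex=2
Op 4: F1 acks idx 3 -> match: F0=0 F1=3; commitIndex=3
Op 5: F0 acks idx 3 -> match: F0=3 F1=3; commitIndex=3
Op 6: F1 acks idx 1 -> match: F0=3 F1=3; commitIndex=3
Op 7: F1 acks idx 2 -> match: F0=3 F1=3; commitIndex=3
Op 8: F0 acks idx 3 -> match: F0=3 F1=3; commitIndex=3
Op 9: append 2 -> log_len=5

Answer: 3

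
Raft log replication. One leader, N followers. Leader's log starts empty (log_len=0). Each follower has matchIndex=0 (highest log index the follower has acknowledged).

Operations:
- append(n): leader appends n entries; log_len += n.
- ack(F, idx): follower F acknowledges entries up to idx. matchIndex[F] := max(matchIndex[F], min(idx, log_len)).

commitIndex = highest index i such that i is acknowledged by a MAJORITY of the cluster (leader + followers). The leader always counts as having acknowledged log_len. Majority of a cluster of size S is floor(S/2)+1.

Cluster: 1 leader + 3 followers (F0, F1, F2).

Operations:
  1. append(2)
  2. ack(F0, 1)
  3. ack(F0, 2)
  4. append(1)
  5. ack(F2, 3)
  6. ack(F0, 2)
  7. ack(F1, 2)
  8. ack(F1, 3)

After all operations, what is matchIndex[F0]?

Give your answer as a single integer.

Answer: 2

Derivation:
Op 1: append 2 -> log_len=2
Op 2: F0 acks idx 1 -> match: F0=1 F1=0 F2=0; commitIndex=0
Op 3: F0 acks idx 2 -> match: F0=2 F1=0 F2=0; commitIndex=0
Op 4: append 1 -> log_len=3
Op 5: F2 acks idx 3 -> match: F0=2 F1=0 F2=3; commitIndex=2
Op 6: F0 acks idx 2 -> match: F0=2 F1=0 F2=3; commitIndex=2
Op 7: F1 acks idx 2 -> match: F0=2 F1=2 F2=3; commitIndex=2
Op 8: F1 acks idx 3 -> match: F0=2 F1=3 F2=3; commitIndex=3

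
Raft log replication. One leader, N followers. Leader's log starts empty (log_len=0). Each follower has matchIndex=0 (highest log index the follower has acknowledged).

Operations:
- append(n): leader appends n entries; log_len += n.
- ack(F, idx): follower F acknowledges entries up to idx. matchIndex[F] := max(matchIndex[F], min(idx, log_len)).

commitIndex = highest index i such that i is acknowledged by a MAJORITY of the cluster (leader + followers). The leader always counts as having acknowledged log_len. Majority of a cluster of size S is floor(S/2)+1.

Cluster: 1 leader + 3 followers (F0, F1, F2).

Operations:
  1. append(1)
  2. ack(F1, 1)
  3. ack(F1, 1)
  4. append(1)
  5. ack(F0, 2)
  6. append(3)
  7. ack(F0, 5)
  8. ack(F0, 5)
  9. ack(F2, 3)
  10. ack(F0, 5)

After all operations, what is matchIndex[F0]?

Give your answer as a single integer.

Op 1: append 1 -> log_len=1
Op 2: F1 acks idx 1 -> match: F0=0 F1=1 F2=0; commitIndex=0
Op 3: F1 acks idx 1 -> match: F0=0 F1=1 F2=0; commitIndex=0
Op 4: append 1 -> log_len=2
Op 5: F0 acks idx 2 -> match: F0=2 F1=1 F2=0; commitIndex=1
Op 6: append 3 -> log_len=5
Op 7: F0 acks idx 5 -> match: F0=5 F1=1 F2=0; commitIndex=1
Op 8: F0 acks idx 5 -> match: F0=5 F1=1 F2=0; commitIndex=1
Op 9: F2 acks idx 3 -> match: F0=5 F1=1 F2=3; commitIndex=3
Op 10: F0 acks idx 5 -> match: F0=5 F1=1 F2=3; commitIndex=3

Answer: 5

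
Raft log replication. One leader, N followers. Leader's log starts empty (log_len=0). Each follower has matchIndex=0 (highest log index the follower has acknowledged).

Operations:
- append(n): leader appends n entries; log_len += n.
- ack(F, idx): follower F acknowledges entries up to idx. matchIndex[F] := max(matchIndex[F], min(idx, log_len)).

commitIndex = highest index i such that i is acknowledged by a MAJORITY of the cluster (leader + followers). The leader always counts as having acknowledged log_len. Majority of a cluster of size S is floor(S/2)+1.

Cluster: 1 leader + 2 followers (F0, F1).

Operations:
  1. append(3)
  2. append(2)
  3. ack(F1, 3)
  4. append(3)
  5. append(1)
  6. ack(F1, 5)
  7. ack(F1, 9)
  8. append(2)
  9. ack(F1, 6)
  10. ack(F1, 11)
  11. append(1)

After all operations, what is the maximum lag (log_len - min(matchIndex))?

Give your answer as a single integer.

Op 1: append 3 -> log_len=3
Op 2: append 2 -> log_len=5
Op 3: F1 acks idx 3 -> match: F0=0 F1=3; commitIndex=3
Op 4: append 3 -> log_len=8
Op 5: append 1 -> log_len=9
Op 6: F1 acks idx 5 -> match: F0=0 F1=5; commitIndex=5
Op 7: F1 acks idx 9 -> match: F0=0 F1=9; commitIndex=9
Op 8: append 2 -> log_len=11
Op 9: F1 acks idx 6 -> match: F0=0 F1=9; commitIndex=9
Op 10: F1 acks idx 11 -> match: F0=0 F1=11; commitIndex=11
Op 11: append 1 -> log_len=12

Answer: 12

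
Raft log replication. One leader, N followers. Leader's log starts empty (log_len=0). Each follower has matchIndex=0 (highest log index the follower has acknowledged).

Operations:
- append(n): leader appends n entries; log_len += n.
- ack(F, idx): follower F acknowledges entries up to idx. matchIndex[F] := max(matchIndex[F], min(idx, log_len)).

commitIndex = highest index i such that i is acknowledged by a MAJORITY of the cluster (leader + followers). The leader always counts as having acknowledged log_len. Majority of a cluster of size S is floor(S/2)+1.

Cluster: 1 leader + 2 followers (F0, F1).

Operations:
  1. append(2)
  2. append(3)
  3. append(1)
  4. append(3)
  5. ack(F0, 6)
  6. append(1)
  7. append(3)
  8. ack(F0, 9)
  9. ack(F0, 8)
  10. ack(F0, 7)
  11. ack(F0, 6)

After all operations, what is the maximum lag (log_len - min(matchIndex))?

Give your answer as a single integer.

Op 1: append 2 -> log_len=2
Op 2: append 3 -> log_len=5
Op 3: append 1 -> log_len=6
Op 4: append 3 -> log_len=9
Op 5: F0 acks idx 6 -> match: F0=6 F1=0; commitIndex=6
Op 6: append 1 -> log_len=10
Op 7: append 3 -> log_len=13
Op 8: F0 acks idx 9 -> match: F0=9 F1=0; commitIndex=9
Op 9: F0 acks idx 8 -> match: F0=9 F1=0; commitIndex=9
Op 10: F0 acks idx 7 -> match: F0=9 F1=0; commitIndex=9
Op 11: F0 acks idx 6 -> match: F0=9 F1=0; commitIndex=9

Answer: 13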